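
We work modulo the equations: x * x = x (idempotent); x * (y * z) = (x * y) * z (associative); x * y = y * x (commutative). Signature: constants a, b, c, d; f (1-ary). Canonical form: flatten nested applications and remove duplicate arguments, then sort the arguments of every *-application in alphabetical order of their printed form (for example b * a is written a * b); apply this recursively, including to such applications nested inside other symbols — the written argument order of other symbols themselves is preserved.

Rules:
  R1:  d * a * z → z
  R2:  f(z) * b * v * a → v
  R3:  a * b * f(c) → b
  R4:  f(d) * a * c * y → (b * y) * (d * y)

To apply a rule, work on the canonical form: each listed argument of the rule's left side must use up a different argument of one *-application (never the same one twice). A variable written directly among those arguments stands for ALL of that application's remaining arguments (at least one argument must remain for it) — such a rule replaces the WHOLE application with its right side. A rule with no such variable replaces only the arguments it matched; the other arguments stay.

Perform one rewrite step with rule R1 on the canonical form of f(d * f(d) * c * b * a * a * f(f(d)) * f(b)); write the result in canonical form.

Canonical form:  f(a * b * c * d * f(b) * f(d) * f(f(d)))
Match R1:  consume a, d;  z := b * c * f(b) * f(d) * f(f(d))
The extension variable absorbs all remaining arguments, so the whole application is rewritten.
Giving:  f(b * c * f(b) * f(d) * f(f(d)))

Answer: f(b * c * f(b) * f(d) * f(f(d)))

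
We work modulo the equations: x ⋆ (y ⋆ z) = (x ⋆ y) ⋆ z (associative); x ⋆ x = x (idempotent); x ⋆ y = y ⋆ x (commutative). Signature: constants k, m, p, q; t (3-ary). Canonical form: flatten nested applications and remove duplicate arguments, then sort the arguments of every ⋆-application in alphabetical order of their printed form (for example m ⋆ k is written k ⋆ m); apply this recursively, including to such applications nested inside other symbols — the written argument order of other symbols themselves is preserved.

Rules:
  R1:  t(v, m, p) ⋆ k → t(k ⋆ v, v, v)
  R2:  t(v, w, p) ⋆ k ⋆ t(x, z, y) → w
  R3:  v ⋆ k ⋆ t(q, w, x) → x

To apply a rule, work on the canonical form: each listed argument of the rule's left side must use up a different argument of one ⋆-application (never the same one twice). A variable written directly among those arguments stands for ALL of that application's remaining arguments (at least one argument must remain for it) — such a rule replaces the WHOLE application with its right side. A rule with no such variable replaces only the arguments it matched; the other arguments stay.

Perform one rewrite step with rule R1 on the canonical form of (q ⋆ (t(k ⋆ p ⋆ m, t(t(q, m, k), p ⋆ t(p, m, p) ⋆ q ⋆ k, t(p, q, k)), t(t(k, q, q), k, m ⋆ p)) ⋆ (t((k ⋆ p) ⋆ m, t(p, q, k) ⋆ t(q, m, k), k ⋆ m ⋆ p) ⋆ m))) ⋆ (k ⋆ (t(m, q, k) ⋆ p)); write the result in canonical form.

Canonical form:  k ⋆ m ⋆ p ⋆ q ⋆ t(k ⋆ m ⋆ p, t(p, q, k) ⋆ t(q, m, k), k ⋆ m ⋆ p) ⋆ t(k ⋆ m ⋆ p, t(t(q, m, k), k ⋆ p ⋆ q ⋆ t(p, m, p), t(p, q, k)), t(t(k, q, q), k, m ⋆ p)) ⋆ t(m, q, k)
Match R1:  consume k, t(p, m, p);  v := p
Result:  k ⋆ m ⋆ p ⋆ q ⋆ t(k ⋆ m ⋆ p, t(p, q, k) ⋆ t(q, m, k), k ⋆ m ⋆ p) ⋆ t(k ⋆ m ⋆ p, t(t(q, m, k), p ⋆ q ⋆ t(k ⋆ p, p, p), t(p, q, k)), t(t(k, q, q), k, m ⋆ p)) ⋆ t(m, q, k)

Answer: k ⋆ m ⋆ p ⋆ q ⋆ t(k ⋆ m ⋆ p, t(p, q, k) ⋆ t(q, m, k), k ⋆ m ⋆ p) ⋆ t(k ⋆ m ⋆ p, t(t(q, m, k), p ⋆ q ⋆ t(k ⋆ p, p, p), t(p, q, k)), t(t(k, q, q), k, m ⋆ p)) ⋆ t(m, q, k)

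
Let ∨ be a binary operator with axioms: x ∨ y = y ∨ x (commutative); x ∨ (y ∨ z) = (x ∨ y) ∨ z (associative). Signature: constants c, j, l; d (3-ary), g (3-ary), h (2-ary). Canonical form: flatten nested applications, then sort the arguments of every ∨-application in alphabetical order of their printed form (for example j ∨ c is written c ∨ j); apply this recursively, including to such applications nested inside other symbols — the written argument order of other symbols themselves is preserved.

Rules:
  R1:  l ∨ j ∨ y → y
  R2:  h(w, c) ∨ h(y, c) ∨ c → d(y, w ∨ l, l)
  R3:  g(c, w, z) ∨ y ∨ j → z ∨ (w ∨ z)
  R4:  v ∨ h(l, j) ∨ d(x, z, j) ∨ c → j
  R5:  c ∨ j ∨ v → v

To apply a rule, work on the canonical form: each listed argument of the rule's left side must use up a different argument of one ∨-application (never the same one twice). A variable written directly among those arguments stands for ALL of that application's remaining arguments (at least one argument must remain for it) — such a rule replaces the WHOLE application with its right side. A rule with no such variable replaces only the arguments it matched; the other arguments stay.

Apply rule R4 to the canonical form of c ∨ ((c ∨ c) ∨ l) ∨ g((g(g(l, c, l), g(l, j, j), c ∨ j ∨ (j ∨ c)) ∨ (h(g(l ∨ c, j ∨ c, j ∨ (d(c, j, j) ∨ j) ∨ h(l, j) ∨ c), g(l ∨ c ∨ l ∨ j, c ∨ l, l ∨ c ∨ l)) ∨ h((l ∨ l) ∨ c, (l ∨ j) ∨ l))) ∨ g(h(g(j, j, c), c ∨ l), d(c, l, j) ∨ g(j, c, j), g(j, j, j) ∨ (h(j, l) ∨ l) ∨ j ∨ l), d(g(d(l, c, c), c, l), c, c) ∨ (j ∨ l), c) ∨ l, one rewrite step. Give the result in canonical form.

Answer: c ∨ c ∨ c ∨ g(g(g(l, c, l), g(l, j, j), c ∨ c ∨ j ∨ j) ∨ g(h(g(j, j, c), c ∨ l), d(c, l, j) ∨ g(j, c, j), g(j, j, j) ∨ h(j, l) ∨ j ∨ l ∨ l) ∨ h(c ∨ l ∨ l, j ∨ l ∨ l) ∨ h(g(c ∨ l, c ∨ j, j), g(c ∨ j ∨ l ∨ l, c ∨ l, c ∨ l ∨ l)), d(g(d(l, c, c), c, l), c, c) ∨ j ∨ l, c) ∨ l ∨ l

Derivation:
Canonical form:  c ∨ c ∨ c ∨ g(g(g(l, c, l), g(l, j, j), c ∨ c ∨ j ∨ j) ∨ g(h(g(j, j, c), c ∨ l), d(c, l, j) ∨ g(j, c, j), g(j, j, j) ∨ h(j, l) ∨ j ∨ l ∨ l) ∨ h(c ∨ l ∨ l, j ∨ l ∨ l) ∨ h(g(c ∨ l, c ∨ j, c ∨ d(c, j, j) ∨ h(l, j) ∨ j ∨ j), g(c ∨ j ∨ l ∨ l, c ∨ l, c ∨ l ∨ l)), d(g(d(l, c, c), c, l), c, c) ∨ j ∨ l, c) ∨ l ∨ l
R4 matches:  uses c, d(c, j, j), h(l, j);  v := j ∨ j, x := c, z := j
The variable takes the whole remainder — replace the entire application.
New term:  c ∨ c ∨ c ∨ g(g(g(l, c, l), g(l, j, j), c ∨ c ∨ j ∨ j) ∨ g(h(g(j, j, c), c ∨ l), d(c, l, j) ∨ g(j, c, j), g(j, j, j) ∨ h(j, l) ∨ j ∨ l ∨ l) ∨ h(c ∨ l ∨ l, j ∨ l ∨ l) ∨ h(g(c ∨ l, c ∨ j, j), g(c ∨ j ∨ l ∨ l, c ∨ l, c ∨ l ∨ l)), d(g(d(l, c, c), c, l), c, c) ∨ j ∨ l, c) ∨ l ∨ l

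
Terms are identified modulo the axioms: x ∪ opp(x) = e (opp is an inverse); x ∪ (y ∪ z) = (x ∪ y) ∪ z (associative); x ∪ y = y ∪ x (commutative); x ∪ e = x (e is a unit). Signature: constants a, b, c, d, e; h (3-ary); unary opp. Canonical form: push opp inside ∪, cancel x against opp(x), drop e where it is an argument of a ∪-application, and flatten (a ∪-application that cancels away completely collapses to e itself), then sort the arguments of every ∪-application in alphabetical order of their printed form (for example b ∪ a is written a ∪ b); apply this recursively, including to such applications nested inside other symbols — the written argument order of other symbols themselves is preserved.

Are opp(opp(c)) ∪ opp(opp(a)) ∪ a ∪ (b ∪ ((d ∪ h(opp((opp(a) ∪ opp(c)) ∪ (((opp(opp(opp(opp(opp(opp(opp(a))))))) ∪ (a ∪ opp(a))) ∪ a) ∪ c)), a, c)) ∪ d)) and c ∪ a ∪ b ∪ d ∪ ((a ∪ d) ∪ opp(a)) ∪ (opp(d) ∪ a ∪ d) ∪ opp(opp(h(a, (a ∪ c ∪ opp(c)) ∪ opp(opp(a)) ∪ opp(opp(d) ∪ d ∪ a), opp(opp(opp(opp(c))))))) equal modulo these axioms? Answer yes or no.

Answer: yes — both canonical forms are a ∪ a ∪ b ∪ c ∪ d ∪ d ∪ h(a, a, c)

Derivation:
Left:  opp(opp(c)) ∪ opp(opp(a)) ∪ a ∪ (b ∪ ((d ∪ h(opp((opp(a) ∪ opp(c)) ∪ (((opp(opp(opp(opp(opp(opp(opp(a))))))) ∪ (a ∪ opp(a))) ∪ a) ∪ c)), a, c)) ∪ d))
  Push opp inside:  distribute opp over ∪ and collapse double opp
  Collect:  c ∪ a ∪ a ∪ b ∪ d ∪ d ∪ h(a, a, c)
  Order the arguments:  a ∪ a ∪ b ∪ c ∪ d ∪ d ∪ h(a, a, c)
Right:  c ∪ a ∪ b ∪ d ∪ ((a ∪ d) ∪ opp(a)) ∪ (opp(d) ∪ a ∪ d) ∪ opp(opp(h(a, (a ∪ c ∪ opp(c)) ∪ opp(opp(a)) ∪ opp(opp(d) ∪ d ∪ a), opp(opp(opp(opp(c)))))))
  Push opp inside:  distribute opp over ∪ and collapse double opp
  Combine occurrences:  c ∪ a ∪ a ∪ b ∪ d ∪ d ∪ h(a, a, c)
  Order the arguments:  a ∪ a ∪ b ∪ c ∪ d ∪ d ∪ h(a, a, c)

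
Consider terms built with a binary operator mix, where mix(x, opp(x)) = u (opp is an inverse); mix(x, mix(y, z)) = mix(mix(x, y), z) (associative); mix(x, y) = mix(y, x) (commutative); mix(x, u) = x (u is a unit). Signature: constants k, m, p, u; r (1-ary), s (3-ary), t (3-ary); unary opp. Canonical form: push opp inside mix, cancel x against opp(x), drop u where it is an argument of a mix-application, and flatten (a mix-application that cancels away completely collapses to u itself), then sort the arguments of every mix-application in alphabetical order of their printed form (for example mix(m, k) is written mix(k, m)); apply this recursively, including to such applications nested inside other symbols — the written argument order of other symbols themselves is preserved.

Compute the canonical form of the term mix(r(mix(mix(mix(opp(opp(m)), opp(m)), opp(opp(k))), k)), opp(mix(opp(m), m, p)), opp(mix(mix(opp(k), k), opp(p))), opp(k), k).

Answer: r(mix(k, k))

Derivation:
Push opp inside:  distribute opp over mix and collapse double opp
Cancel inverse pairs:  m cancels; p cancels; k cancels
Collect:  r(mix(k, k))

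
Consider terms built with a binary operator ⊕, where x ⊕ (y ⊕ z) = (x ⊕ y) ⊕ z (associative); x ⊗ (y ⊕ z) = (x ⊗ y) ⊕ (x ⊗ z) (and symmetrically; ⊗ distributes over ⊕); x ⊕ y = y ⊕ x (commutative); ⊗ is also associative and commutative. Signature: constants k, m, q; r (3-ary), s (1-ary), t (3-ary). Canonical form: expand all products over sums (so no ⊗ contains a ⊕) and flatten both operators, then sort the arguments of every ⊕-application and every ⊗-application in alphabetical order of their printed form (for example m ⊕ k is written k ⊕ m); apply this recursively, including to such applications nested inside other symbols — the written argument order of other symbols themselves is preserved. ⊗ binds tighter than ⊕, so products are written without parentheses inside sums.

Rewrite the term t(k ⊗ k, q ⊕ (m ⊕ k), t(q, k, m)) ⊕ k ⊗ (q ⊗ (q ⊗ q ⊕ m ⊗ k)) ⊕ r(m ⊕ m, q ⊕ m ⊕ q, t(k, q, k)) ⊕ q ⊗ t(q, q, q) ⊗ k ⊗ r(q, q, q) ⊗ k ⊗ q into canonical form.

Expand:  t(k ⊗ k, k ⊕ m ⊕ q, t(q, k, m)) ⊕ k ⊗ q ⊗ q ⊗ q ⊕ k ⊗ k ⊗ m ⊗ q ⊕ r(m ⊕ m, m ⊕ q ⊕ q, t(k, q, k)) ⊕ k ⊗ k ⊗ q ⊗ q ⊗ r(q, q, q) ⊗ t(q, q, q)
Order the arguments:  k ⊗ k ⊗ m ⊗ q ⊕ k ⊗ k ⊗ q ⊗ q ⊗ r(q, q, q) ⊗ t(q, q, q) ⊕ k ⊗ q ⊗ q ⊗ q ⊕ r(m ⊕ m, m ⊕ q ⊕ q, t(k, q, k)) ⊕ t(k ⊗ k, k ⊕ m ⊕ q, t(q, k, m))

Answer: k ⊗ k ⊗ m ⊗ q ⊕ k ⊗ k ⊗ q ⊗ q ⊗ r(q, q, q) ⊗ t(q, q, q) ⊕ k ⊗ q ⊗ q ⊗ q ⊕ r(m ⊕ m, m ⊕ q ⊕ q, t(k, q, k)) ⊕ t(k ⊗ k, k ⊕ m ⊕ q, t(q, k, m))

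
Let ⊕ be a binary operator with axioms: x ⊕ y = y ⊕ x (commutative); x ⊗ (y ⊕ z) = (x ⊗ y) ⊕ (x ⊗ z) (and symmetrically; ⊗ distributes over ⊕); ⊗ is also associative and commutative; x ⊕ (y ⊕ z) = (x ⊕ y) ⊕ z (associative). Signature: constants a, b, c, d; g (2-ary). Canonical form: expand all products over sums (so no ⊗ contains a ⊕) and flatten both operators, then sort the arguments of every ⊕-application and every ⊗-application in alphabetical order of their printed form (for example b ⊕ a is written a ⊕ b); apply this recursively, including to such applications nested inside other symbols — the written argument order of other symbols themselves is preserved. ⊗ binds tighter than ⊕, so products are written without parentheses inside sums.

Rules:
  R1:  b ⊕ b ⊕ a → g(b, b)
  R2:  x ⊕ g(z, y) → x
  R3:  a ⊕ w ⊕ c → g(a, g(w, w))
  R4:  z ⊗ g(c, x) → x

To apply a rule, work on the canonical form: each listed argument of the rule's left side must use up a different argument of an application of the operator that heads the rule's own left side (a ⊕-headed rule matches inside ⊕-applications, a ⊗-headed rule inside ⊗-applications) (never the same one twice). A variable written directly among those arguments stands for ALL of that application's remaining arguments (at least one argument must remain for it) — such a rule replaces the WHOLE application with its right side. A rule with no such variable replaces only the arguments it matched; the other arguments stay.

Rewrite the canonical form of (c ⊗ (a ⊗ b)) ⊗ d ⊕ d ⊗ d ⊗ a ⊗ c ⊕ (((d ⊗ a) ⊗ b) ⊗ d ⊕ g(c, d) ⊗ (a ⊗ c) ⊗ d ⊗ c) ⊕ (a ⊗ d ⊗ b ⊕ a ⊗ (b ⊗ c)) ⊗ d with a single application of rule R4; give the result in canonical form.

Canonical form:  a ⊗ b ⊗ c ⊗ d ⊕ a ⊗ b ⊗ c ⊗ d ⊕ a ⊗ b ⊗ d ⊗ d ⊕ a ⊗ b ⊗ d ⊗ d ⊕ a ⊗ c ⊗ c ⊗ d ⊗ g(c, d) ⊕ a ⊗ c ⊗ d ⊗ d
Match R4:  consume g(c, d);  x := d, z := a ⊗ c ⊗ c ⊗ d
The variable takes the whole remainder — replace the entire application.
Result:  a ⊗ b ⊗ c ⊗ d ⊕ a ⊗ b ⊗ c ⊗ d ⊕ a ⊗ b ⊗ d ⊗ d ⊕ a ⊗ b ⊗ d ⊗ d ⊕ a ⊗ c ⊗ d ⊗ d ⊕ d

Answer: a ⊗ b ⊗ c ⊗ d ⊕ a ⊗ b ⊗ c ⊗ d ⊕ a ⊗ b ⊗ d ⊗ d ⊕ a ⊗ b ⊗ d ⊗ d ⊕ a ⊗ c ⊗ d ⊗ d ⊕ d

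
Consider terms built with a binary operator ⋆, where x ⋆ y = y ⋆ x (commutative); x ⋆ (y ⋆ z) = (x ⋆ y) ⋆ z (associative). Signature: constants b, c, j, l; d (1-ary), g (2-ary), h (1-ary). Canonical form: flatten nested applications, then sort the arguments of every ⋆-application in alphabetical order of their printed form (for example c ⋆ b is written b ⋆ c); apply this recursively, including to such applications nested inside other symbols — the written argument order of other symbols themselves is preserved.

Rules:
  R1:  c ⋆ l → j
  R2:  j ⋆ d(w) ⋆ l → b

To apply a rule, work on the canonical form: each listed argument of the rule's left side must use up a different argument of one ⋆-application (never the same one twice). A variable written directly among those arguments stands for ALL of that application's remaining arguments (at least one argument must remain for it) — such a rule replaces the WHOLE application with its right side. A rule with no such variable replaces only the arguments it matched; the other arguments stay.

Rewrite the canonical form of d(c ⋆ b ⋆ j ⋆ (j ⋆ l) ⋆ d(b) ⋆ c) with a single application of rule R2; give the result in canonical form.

Answer: d(b ⋆ b ⋆ c ⋆ c ⋆ j)

Derivation:
Canonical form:  d(b ⋆ c ⋆ c ⋆ d(b) ⋆ j ⋆ j ⋆ l)
R2 matches:  uses d(b), j, l;  w := b
Result:  d(b ⋆ b ⋆ c ⋆ c ⋆ j)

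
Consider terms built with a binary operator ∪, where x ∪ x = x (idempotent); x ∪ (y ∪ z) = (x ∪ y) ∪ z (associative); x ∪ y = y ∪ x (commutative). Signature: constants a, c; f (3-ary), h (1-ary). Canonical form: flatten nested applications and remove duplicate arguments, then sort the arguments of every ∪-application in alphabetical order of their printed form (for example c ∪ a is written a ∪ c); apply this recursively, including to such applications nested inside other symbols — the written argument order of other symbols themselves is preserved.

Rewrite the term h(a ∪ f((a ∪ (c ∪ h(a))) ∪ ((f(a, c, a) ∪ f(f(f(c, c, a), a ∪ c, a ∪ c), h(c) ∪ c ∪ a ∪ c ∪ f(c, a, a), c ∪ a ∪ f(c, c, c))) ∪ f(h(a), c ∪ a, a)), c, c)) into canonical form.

Answer: h(a ∪ f(a ∪ c ∪ f(a, c, a) ∪ f(f(f(c, c, a), a ∪ c, a ∪ c), a ∪ c ∪ f(c, a, a) ∪ h(c), a ∪ c ∪ f(c, c, c)) ∪ f(h(a), a ∪ c, a) ∪ h(a), c, c))

Derivation:
Descend into:  a ∪ f((a ∪ (c ∪ h(a))) ∪ ((f(a, c, a) ∪ f(f(f(c, c, a), a ∪ c, a ∪ c), h(c) ∪ c ∪ a ∪ c ∪ f(c, a, a), c ∪ a ∪ f(c, c, c))) ∪ f(h(a), c ∪ a, a)), c, c)
Simplify inside:  f((a ∪ (c ∪ h(a))) ∪ ((f(a, c, a) ∪ f(f(f(c, c, a), a ∪ c, a ∪ c), h(c) ∪ c ∪ a ∪ c ∪ f(c, a, a), c ∪ a ∪ f(c, c, c))) ∪ f(h(a), c ∪ a, a)), c, c)  →  f(a ∪ c ∪ f(a, c, a) ∪ f(f(f(c, c, a), a ∪ c, a ∪ c), a ∪ c ∪ f(c, a, a) ∪ h(c), a ∪ c ∪ f(c, c, c)) ∪ f(h(a), a ∪ c, a) ∪ h(a), c, c)
Sort arguments:  a ∪ f(a ∪ c ∪ f(a, c, a) ∪ f(f(f(c, c, a), a ∪ c, a ∪ c), a ∪ c ∪ f(c, a, a) ∪ h(c), a ∪ c ∪ f(c, c, c)) ∪ f(h(a), a ∪ c, a) ∪ h(a), c, c)
Reassemble:  h(a ∪ f(a ∪ c ∪ f(a, c, a) ∪ f(f(f(c, c, a), a ∪ c, a ∪ c), a ∪ c ∪ f(c, a, a) ∪ h(c), a ∪ c ∪ f(c, c, c)) ∪ f(h(a), a ∪ c, a) ∪ h(a), c, c))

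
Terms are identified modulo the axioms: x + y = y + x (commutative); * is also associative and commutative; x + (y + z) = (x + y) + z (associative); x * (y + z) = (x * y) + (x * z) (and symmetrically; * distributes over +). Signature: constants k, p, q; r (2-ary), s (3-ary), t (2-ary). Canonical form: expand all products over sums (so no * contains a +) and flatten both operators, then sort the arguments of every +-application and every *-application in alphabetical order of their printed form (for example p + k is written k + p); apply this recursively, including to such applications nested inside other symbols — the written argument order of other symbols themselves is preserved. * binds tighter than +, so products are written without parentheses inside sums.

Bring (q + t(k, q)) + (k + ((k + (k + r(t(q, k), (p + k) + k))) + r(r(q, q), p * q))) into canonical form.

Merge nested applications:  q + t(k, q) + k + k + k + r(t(q, k), k + k + p) + r(r(q, q), p * q)
Sort arguments:  k + k + k + q + r(r(q, q), p * q) + r(t(q, k), k + k + p) + t(k, q)

Answer: k + k + k + q + r(r(q, q), p * q) + r(t(q, k), k + k + p) + t(k, q)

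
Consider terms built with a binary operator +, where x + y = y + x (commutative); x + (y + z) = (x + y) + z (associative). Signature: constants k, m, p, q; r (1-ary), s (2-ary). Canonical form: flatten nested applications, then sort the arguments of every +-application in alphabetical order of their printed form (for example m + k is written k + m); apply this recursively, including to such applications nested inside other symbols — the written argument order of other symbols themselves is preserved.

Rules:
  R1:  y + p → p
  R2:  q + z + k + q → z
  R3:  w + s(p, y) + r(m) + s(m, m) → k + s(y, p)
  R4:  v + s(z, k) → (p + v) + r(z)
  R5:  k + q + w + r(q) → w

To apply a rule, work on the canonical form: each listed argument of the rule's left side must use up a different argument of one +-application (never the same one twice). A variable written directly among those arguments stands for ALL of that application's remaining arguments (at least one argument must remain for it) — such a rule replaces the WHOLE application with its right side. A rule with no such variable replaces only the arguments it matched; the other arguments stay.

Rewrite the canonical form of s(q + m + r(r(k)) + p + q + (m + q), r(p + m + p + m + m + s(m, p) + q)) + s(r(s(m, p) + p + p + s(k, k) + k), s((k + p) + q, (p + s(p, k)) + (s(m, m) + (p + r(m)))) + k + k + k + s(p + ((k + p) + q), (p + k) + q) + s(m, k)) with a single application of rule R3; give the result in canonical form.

Canonical form:  s(m + m + p + q + q + q + r(r(k)), r(m + m + m + p + p + q + s(m, p))) + s(r(k + p + p + s(k, k) + s(m, p)), k + k + k + s(k + p + p + q, k + p + q) + s(k + p + q, p + p + r(m) + s(m, m) + s(p, k)) + s(m, k))
Apply R3:  consuming r(m), s(m, m), s(p, k);  w := p + p, y := k
The extension variable absorbs all remaining arguments, so the whole application is rewritten.
Result:  s(m + m + p + q + q + q + r(r(k)), r(m + m + m + p + p + q + s(m, p))) + s(r(k + p + p + s(k, k) + s(m, p)), k + k + k + s(k + p + p + q, k + p + q) + s(k + p + q, k + s(k, p)) + s(m, k))

Answer: s(m + m + p + q + q + q + r(r(k)), r(m + m + m + p + p + q + s(m, p))) + s(r(k + p + p + s(k, k) + s(m, p)), k + k + k + s(k + p + p + q, k + p + q) + s(k + p + q, k + s(k, p)) + s(m, k))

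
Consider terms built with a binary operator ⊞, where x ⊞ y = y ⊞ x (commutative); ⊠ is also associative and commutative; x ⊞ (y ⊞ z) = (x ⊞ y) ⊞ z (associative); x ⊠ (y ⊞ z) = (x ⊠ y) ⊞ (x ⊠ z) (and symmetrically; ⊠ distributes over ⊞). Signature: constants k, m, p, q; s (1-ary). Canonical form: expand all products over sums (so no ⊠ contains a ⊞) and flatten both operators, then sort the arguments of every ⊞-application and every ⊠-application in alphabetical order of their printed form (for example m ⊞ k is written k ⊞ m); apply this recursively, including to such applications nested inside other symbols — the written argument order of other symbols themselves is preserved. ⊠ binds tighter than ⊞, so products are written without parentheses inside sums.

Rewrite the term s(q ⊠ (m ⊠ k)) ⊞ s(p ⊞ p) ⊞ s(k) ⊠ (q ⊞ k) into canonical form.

Expand products over sums:  s(k ⊠ m ⊠ q) ⊞ s(p ⊞ p) ⊞ q ⊠ s(k) ⊞ k ⊠ s(k)
Sort:  k ⊠ s(k) ⊞ q ⊠ s(k) ⊞ s(k ⊠ m ⊠ q) ⊞ s(p ⊞ p)

Answer: k ⊠ s(k) ⊞ q ⊠ s(k) ⊞ s(k ⊠ m ⊠ q) ⊞ s(p ⊞ p)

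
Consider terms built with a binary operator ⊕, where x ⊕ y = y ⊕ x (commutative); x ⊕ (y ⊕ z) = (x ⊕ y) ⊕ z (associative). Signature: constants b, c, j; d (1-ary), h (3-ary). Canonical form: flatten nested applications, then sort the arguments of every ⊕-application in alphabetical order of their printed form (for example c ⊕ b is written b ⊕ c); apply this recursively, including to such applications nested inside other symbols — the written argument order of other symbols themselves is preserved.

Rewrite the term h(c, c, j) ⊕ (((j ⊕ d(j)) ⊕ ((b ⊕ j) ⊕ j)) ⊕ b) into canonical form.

Answer: b ⊕ b ⊕ d(j) ⊕ h(c, c, j) ⊕ j ⊕ j ⊕ j

Derivation:
Un-nest:  h(c, c, j) ⊕ j ⊕ d(j) ⊕ b ⊕ j ⊕ j ⊕ b
Sort:  b ⊕ b ⊕ d(j) ⊕ h(c, c, j) ⊕ j ⊕ j ⊕ j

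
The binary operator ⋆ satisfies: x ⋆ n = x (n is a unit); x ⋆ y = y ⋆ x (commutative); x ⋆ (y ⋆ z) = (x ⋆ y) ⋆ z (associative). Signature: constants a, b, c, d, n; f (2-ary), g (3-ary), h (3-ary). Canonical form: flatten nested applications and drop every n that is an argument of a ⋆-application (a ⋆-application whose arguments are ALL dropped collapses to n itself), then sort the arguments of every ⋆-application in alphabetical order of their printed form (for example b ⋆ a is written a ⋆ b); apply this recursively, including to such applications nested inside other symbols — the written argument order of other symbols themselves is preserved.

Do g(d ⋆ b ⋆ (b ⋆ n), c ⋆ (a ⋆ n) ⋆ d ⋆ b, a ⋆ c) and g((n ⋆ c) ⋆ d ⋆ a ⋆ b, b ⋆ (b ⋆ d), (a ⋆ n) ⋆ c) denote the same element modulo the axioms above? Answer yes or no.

Left:  g(d ⋆ b ⋆ (b ⋆ n), c ⋆ (a ⋆ n) ⋆ d ⋆ b, a ⋆ c)
  Descend into:  c ⋆ (a ⋆ n) ⋆ d ⋆ b
  Merge nested applications:  c ⋆ a ⋆ n ⋆ d ⋆ b
  Drop the unit:  drop n
  Order the arguments:  a ⋆ b ⋆ c ⋆ d
  Reassemble:  g(b ⋆ b ⋆ d, a ⋆ b ⋆ c ⋆ d, a ⋆ c)
Right:  g((n ⋆ c) ⋆ d ⋆ a ⋆ b, b ⋆ (b ⋆ d), (a ⋆ n) ⋆ c)
  Focus inside:  (n ⋆ c) ⋆ d ⋆ a ⋆ b
  Un-nest:  n ⋆ c ⋆ d ⋆ a ⋆ b
  Drop the unit:  drop n
  Sort:  a ⋆ b ⋆ c ⋆ d
  Rebuild:  g(a ⋆ b ⋆ c ⋆ d, b ⋆ b ⋆ d, a ⋆ c)

Answer: no — g(b ⋆ b ⋆ d, a ⋆ b ⋆ c ⋆ d, a ⋆ c) vs g(a ⋆ b ⋆ c ⋆ d, b ⋆ b ⋆ d, a ⋆ c)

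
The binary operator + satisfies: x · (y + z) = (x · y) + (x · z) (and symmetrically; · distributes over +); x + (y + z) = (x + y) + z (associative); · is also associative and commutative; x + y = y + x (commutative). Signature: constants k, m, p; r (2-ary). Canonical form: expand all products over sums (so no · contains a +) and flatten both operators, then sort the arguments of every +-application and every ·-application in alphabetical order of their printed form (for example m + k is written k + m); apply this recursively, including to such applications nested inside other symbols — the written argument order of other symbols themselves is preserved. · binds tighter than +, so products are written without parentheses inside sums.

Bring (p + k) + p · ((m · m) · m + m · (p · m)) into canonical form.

Distribute:  p + k + m · m · m · p + m · m · p · p
Sort:  k + m · m · m · p + m · m · p · p + p

Answer: k + m · m · m · p + m · m · p · p + p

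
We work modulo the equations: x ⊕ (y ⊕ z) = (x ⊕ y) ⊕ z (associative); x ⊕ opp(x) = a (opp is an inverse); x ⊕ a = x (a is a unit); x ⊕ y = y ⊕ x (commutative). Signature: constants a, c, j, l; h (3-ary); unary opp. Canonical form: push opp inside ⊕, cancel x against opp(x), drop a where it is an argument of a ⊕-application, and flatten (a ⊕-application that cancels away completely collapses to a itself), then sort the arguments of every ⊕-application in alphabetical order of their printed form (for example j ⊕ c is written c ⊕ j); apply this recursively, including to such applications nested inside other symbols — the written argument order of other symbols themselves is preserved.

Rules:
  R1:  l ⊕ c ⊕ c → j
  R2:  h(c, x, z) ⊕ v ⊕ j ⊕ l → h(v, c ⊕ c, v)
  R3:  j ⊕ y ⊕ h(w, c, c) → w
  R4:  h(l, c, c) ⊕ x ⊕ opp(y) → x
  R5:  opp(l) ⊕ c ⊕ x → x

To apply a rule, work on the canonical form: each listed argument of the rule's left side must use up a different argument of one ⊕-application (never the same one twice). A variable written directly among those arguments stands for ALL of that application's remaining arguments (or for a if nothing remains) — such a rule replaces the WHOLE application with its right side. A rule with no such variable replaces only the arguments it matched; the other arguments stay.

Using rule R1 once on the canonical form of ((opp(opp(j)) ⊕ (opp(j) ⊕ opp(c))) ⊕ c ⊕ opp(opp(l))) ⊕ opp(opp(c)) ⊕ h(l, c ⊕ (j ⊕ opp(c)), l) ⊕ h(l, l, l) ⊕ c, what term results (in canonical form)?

Canonical form:  c ⊕ c ⊕ h(l, j, l) ⊕ h(l, l, l) ⊕ l
Apply R1:  consuming c, c, l
Giving:  h(l, j, l) ⊕ h(l, l, l) ⊕ j

Answer: h(l, j, l) ⊕ h(l, l, l) ⊕ j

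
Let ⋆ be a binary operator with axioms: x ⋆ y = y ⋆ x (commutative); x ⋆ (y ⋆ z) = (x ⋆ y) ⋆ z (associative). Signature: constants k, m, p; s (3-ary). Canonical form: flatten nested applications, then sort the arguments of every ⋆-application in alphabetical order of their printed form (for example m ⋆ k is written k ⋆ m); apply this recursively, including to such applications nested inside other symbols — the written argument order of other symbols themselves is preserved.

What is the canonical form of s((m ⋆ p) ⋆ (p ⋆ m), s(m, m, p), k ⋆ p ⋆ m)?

Focus inside:  (m ⋆ p) ⋆ (p ⋆ m)
Un-nest:  m ⋆ p ⋆ p ⋆ m
Sort:  m ⋆ m ⋆ p ⋆ p
Put back:  s(m ⋆ m ⋆ p ⋆ p, s(m, m, p), k ⋆ m ⋆ p)

Answer: s(m ⋆ m ⋆ p ⋆ p, s(m, m, p), k ⋆ m ⋆ p)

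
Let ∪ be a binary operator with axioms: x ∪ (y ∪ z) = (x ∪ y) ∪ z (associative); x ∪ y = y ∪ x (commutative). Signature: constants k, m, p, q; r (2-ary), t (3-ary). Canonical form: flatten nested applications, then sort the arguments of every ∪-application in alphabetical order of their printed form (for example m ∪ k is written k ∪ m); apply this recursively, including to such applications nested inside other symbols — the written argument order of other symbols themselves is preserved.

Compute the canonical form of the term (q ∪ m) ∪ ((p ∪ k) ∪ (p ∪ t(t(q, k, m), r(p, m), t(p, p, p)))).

Answer: k ∪ m ∪ p ∪ p ∪ q ∪ t(t(q, k, m), r(p, m), t(p, p, p))

Derivation:
Un-nest:  q ∪ m ∪ p ∪ k ∪ p ∪ t(t(q, k, m), r(p, m), t(p, p, p))
Order the arguments:  k ∪ m ∪ p ∪ p ∪ q ∪ t(t(q, k, m), r(p, m), t(p, p, p))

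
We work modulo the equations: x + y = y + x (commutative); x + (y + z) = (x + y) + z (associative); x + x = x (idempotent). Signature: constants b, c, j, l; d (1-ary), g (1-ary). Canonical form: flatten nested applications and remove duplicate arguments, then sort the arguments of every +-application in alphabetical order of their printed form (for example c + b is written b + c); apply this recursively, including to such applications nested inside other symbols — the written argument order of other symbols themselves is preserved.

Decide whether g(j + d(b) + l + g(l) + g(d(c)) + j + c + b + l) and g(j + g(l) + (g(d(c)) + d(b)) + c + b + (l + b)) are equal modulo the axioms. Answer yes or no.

Left:  g(j + d(b) + l + g(l) + g(d(c)) + j + c + b + l)
  Descend into:  j + d(b) + l + g(l) + g(d(c)) + j + c + b + l
  Deduplicate:  drop duplicate j, l
  Order the arguments:  b + c + d(b) + g(d(c)) + g(l) + j + l
  Reassemble:  g(b + c + d(b) + g(d(c)) + g(l) + j + l)
Right:  g(j + g(l) + (g(d(c)) + d(b)) + c + b + (l + b))
  Descend into:  j + g(l) + (g(d(c)) + d(b)) + c + b + (l + b)
  Flatten:  j + g(l) + g(d(c)) + d(b) + c + b + l + b
  Deduplicate:  drop duplicate b
  Order the arguments:  b + c + d(b) + g(d(c)) + g(l) + j + l
  Put back:  g(b + c + d(b) + g(d(c)) + g(l) + j + l)

Answer: yes — both canonical forms are g(b + c + d(b) + g(d(c)) + g(l) + j + l)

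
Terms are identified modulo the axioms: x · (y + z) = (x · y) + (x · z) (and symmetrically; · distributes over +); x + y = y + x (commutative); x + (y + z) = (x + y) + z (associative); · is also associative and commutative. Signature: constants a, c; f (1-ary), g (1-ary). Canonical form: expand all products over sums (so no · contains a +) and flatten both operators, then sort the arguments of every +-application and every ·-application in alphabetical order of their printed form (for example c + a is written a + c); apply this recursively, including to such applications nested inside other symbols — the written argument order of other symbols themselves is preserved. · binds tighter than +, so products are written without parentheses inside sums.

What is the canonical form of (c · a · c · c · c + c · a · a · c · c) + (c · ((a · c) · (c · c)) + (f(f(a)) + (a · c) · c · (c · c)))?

Flatten:  a · c · c · c · c + a · a · c · c · c + a · c · c · c · c + f(f(a)) + a · c · c · c · c
Order the arguments:  a · a · c · c · c + a · c · c · c · c + a · c · c · c · c + a · c · c · c · c + f(f(a))

Answer: a · a · c · c · c + a · c · c · c · c + a · c · c · c · c + a · c · c · c · c + f(f(a))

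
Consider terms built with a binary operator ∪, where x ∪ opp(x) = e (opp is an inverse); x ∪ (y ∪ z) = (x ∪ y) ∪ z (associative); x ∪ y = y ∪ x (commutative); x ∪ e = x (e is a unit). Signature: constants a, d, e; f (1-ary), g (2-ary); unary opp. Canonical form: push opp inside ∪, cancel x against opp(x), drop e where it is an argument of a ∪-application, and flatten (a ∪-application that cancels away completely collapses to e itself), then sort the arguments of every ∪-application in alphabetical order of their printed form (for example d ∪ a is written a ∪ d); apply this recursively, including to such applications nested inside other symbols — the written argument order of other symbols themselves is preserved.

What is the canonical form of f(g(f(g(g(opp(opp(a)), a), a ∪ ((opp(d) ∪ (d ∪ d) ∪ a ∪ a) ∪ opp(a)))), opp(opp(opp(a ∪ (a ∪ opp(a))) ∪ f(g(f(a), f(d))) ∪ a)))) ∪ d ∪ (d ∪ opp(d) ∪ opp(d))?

Push opp inside:  distribute opp over ∪ and collapse double opp
Cancel:  d cancels
Collect terms:  f(g(f(g(g(a, a), a ∪ a ∪ d)), f(g(f(a), f(d)))))

Answer: f(g(f(g(g(a, a), a ∪ a ∪ d)), f(g(f(a), f(d)))))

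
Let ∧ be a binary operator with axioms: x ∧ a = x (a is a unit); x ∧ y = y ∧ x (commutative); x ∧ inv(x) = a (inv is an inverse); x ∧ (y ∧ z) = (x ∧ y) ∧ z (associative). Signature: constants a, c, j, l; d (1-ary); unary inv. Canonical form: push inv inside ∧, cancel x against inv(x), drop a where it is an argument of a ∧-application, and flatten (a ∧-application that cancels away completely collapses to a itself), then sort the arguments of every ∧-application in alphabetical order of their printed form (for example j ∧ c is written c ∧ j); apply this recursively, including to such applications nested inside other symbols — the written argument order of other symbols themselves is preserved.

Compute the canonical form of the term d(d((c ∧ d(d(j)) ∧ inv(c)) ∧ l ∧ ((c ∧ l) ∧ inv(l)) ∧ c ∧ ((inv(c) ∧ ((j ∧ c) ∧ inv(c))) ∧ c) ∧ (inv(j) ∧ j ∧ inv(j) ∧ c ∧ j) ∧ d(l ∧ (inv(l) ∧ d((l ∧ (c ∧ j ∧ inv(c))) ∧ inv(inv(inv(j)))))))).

Answer: d(d(c ∧ c ∧ c ∧ d(d(j)) ∧ d(d(l)) ∧ j ∧ l))

Derivation:
Descend into:  (c ∧ d(d(j)) ∧ inv(c)) ∧ l ∧ ((c ∧ l) ∧ inv(l)) ∧ c ∧ ((inv(c) ∧ ((j ∧ c) ∧ inv(c))) ∧ c) ∧ (inv(j) ∧ j ∧ inv(j) ∧ c ∧ j) ∧ d(l ∧ (inv(l) ∧ d((l ∧ (c ∧ j ∧ inv(c))) ∧ inv(inv(inv(j))))))
Push inv inside:  distribute inv over ∧ and collapse double inv
Collect:  c ∧ c ∧ c ∧ d(d(j)) ∧ l ∧ j ∧ d(d(l))
Sort:  c ∧ c ∧ c ∧ d(d(j)) ∧ d(d(l)) ∧ j ∧ l
Reassemble:  d(d(c ∧ c ∧ c ∧ d(d(j)) ∧ d(d(l)) ∧ j ∧ l))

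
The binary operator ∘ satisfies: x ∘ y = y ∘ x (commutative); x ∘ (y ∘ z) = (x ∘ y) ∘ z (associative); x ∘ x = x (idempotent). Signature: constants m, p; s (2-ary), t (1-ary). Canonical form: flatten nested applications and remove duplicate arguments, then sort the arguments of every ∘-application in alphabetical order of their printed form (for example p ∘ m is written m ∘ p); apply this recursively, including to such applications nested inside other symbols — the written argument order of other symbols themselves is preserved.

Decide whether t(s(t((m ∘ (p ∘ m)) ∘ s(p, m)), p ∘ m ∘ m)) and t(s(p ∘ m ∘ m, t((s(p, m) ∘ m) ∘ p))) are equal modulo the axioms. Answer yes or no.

Left:  t(s(t((m ∘ (p ∘ m)) ∘ s(p, m)), p ∘ m ∘ m))
  Descend into:  (m ∘ (p ∘ m)) ∘ s(p, m)
  Un-nest:  m ∘ p ∘ m ∘ s(p, m)
  Deduplicate:  drop duplicate m
  Sort arguments:  m ∘ p ∘ s(p, m)
  Put back:  t(s(t(m ∘ p ∘ s(p, m)), m ∘ p))
Right:  t(s(p ∘ m ∘ m, t((s(p, m) ∘ m) ∘ p)))
  Descend into:  (s(p, m) ∘ m) ∘ p
  Merge nested applications:  s(p, m) ∘ m ∘ p
  Order the arguments:  m ∘ p ∘ s(p, m)
  Rebuild:  t(s(m ∘ p, t(m ∘ p ∘ s(p, m))))

Answer: no — t(s(t(m ∘ p ∘ s(p, m)), m ∘ p)) vs t(s(m ∘ p, t(m ∘ p ∘ s(p, m))))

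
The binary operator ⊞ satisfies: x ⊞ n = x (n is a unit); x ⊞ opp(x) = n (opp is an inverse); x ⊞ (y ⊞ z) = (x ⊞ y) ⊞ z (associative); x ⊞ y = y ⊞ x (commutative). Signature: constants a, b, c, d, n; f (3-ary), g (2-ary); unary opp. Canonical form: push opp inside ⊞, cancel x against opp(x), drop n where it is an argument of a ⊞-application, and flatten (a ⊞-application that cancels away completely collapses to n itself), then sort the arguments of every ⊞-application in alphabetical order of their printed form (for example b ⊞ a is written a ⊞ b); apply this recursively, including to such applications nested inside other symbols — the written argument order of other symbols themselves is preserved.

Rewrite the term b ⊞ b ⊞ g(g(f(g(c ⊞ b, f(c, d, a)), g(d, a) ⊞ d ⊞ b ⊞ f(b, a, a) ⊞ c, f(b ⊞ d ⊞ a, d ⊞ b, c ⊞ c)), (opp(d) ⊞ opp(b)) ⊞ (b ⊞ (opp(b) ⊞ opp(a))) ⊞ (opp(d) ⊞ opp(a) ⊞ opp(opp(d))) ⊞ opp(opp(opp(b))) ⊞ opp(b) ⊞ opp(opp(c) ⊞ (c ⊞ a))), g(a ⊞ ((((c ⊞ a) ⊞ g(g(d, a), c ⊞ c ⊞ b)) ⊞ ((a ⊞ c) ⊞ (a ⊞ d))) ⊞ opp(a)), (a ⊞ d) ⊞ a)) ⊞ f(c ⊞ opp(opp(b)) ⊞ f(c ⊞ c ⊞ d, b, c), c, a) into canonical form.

Answer: b ⊞ b ⊞ f(b ⊞ c ⊞ f(c ⊞ c ⊞ d, b, c), c, a) ⊞ g(g(f(g(b ⊞ c, f(c, d, a)), b ⊞ c ⊞ d ⊞ f(b, a, a) ⊞ g(d, a), f(a ⊞ b ⊞ d, b ⊞ d, c ⊞ c)), opp(a) ⊞ opp(a) ⊞ opp(a) ⊞ opp(b) ⊞ opp(b) ⊞ opp(b) ⊞ opp(d)), g(a ⊞ a ⊞ a ⊞ c ⊞ c ⊞ d ⊞ g(g(d, a), b ⊞ c ⊞ c), a ⊞ a ⊞ d))

Derivation:
Push opp inside:  distribute opp over ⊞ and collapse double opp
Collect terms:  b ⊞ b ⊞ g(g(f(g(b ⊞ c, f(c, d, a)), b ⊞ c ⊞ d ⊞ f(b, a, a) ⊞ g(d, a), f(a ⊞ b ⊞ d, b ⊞ d, c ⊞ c)), opp(a) ⊞ opp(a) ⊞ opp(a) ⊞ opp(b) ⊞ opp(b) ⊞ opp(b) ⊞ opp(d)), g(a ⊞ a ⊞ a ⊞ c ⊞ c ⊞ d ⊞ g(g(d, a), b ⊞ c ⊞ c), a ⊞ a ⊞ d)) ⊞ f(b ⊞ c ⊞ f(c ⊞ c ⊞ d, b, c), c, a)
Order the arguments:  b ⊞ b ⊞ f(b ⊞ c ⊞ f(c ⊞ c ⊞ d, b, c), c, a) ⊞ g(g(f(g(b ⊞ c, f(c, d, a)), b ⊞ c ⊞ d ⊞ f(b, a, a) ⊞ g(d, a), f(a ⊞ b ⊞ d, b ⊞ d, c ⊞ c)), opp(a) ⊞ opp(a) ⊞ opp(a) ⊞ opp(b) ⊞ opp(b) ⊞ opp(b) ⊞ opp(d)), g(a ⊞ a ⊞ a ⊞ c ⊞ c ⊞ d ⊞ g(g(d, a), b ⊞ c ⊞ c), a ⊞ a ⊞ d))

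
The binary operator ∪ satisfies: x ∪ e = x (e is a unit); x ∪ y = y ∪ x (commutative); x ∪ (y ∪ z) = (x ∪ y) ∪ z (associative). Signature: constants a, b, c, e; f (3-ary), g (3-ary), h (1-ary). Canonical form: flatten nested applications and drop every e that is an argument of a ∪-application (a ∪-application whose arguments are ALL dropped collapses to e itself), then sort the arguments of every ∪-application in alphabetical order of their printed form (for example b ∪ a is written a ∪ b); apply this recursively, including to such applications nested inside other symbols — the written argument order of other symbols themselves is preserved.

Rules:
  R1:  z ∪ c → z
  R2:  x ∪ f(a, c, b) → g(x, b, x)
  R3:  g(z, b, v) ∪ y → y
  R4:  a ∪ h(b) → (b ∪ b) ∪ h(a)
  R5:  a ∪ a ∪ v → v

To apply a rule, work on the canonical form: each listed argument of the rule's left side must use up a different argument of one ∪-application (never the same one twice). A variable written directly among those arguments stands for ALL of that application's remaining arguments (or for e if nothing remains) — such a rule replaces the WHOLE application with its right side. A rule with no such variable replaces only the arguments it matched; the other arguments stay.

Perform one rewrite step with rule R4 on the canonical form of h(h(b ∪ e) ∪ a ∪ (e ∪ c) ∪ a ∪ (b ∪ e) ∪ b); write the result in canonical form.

Canonical form:  h(a ∪ a ∪ b ∪ b ∪ c ∪ h(b))
Apply R4:  consuming a, h(b)
New term:  h(a ∪ b ∪ b ∪ b ∪ b ∪ c ∪ h(a))

Answer: h(a ∪ b ∪ b ∪ b ∪ b ∪ c ∪ h(a))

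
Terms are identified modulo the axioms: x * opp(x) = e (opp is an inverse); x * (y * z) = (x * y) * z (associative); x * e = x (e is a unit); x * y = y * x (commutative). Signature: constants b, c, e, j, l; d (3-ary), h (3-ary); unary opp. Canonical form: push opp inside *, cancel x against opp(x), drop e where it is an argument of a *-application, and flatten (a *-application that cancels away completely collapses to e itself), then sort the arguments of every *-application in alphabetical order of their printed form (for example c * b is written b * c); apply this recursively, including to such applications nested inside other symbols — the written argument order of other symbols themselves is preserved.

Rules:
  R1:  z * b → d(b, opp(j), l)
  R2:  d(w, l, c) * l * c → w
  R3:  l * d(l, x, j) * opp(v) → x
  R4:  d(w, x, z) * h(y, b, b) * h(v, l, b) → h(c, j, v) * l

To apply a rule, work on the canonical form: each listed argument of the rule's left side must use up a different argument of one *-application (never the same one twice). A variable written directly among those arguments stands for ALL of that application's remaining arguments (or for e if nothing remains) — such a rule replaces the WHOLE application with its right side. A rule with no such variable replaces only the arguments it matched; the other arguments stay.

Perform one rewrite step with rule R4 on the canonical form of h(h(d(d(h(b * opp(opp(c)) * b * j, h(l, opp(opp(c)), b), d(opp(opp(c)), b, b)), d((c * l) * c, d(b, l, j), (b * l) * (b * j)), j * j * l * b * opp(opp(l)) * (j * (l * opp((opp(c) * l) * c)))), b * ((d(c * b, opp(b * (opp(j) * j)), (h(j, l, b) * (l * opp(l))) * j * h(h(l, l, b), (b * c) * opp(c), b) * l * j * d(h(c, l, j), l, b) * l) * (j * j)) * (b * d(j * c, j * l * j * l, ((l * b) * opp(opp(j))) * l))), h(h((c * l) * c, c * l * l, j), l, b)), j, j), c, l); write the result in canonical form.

Canonical form:  h(h(d(d(h(b * b * c * j, h(l, c, b), d(c, b, b)), d(c * c * l, d(b, l, j), b * b * j * l), b * j * j * j * l * l), b * b * d(b * c, opp(b), d(h(c, l, j), l, b) * h(h(l, l, b), b, b) * h(j, l, b) * j * j * l * l) * d(c * j, j * j * l * l, b * j * l * l) * j * j, h(h(c * c * l, c * l * l, j), l, b)), j, j), c, l)
Match R4:  consume d(h(c, l, j), l, b), h(h(l, l, b), b, b), h(j, l, b);  v := j, w := h(c, l, j), x := l, y := h(l, l, b), z := b
New term:  h(h(d(d(h(b * b * c * j, h(l, c, b), d(c, b, b)), d(c * c * l, d(b, l, j), b * b * j * l), b * j * j * j * l * l), b * b * d(b * c, opp(b), h(c, j, j) * j * j * l * l * l) * d(c * j, j * j * l * l, b * j * l * l) * j * j, h(h(c * c * l, c * l * l, j), l, b)), j, j), c, l)

Answer: h(h(d(d(h(b * b * c * j, h(l, c, b), d(c, b, b)), d(c * c * l, d(b, l, j), b * b * j * l), b * j * j * j * l * l), b * b * d(b * c, opp(b), h(c, j, j) * j * j * l * l * l) * d(c * j, j * j * l * l, b * j * l * l) * j * j, h(h(c * c * l, c * l * l, j), l, b)), j, j), c, l)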